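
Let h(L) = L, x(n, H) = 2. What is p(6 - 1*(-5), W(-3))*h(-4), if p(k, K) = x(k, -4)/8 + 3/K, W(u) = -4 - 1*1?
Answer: 7/5 ≈ 1.4000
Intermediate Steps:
W(u) = -5 (W(u) = -4 - 1 = -5)
p(k, K) = 1/4 + 3/K (p(k, K) = 2/8 + 3/K = 2*(1/8) + 3/K = 1/4 + 3/K)
p(6 - 1*(-5), W(-3))*h(-4) = ((1/4)*(12 - 5)/(-5))*(-4) = ((1/4)*(-1/5)*7)*(-4) = -7/20*(-4) = 7/5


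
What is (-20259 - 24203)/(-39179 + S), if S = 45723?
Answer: -22231/3272 ≈ -6.7943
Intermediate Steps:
(-20259 - 24203)/(-39179 + S) = (-20259 - 24203)/(-39179 + 45723) = -44462/6544 = -44462*1/6544 = -22231/3272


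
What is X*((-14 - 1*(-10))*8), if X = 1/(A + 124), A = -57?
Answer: -32/67 ≈ -0.47761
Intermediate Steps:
X = 1/67 (X = 1/(-57 + 124) = 1/67 ≈ 0.014925)
X*((-14 - 1*(-10))*8) = ((-14 - 1*(-10))*8)/67 = ((-14 + 10)*8)/67 = (-4*8)/67 = (1/67)*(-32) = -32/67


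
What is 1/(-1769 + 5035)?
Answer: 1/3266 ≈ 0.00030618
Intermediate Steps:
1/(-1769 + 5035) = 1/3266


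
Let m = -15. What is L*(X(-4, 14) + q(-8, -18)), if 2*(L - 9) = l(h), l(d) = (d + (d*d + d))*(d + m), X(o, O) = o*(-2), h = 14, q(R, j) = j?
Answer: 1030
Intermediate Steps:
X(o, O) = -2*o
l(d) = (-15 + d)*(d² + 2*d) (l(d) = (d + (d*d + d))*(d - 15) = (d + (d² + d))*(-15 + d) = (d + (d + d²))*(-15 + d) = (d² + 2*d)*(-15 + d) = (-15 + d)*(d² + 2*d))
L = -103 (L = 9 + (14*(-30 + 14² - 13*14))/2 = 9 + (14*(-30 + 196 - 182))/2 = 9 + (14*(-16))/2 = 9 + (½)*(-224) = 9 - 112 = -103)
L*(X(-4, 14) + q(-8, -18)) = -103*(-2*(-4) - 18) = -103*(8 - 18) = -103*(-10) = 1030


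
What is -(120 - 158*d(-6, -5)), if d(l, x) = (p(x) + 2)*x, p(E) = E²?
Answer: -21450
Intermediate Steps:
d(l, x) = x*(2 + x²) (d(l, x) = (x² + 2)*x = (2 + x²)*x = x*(2 + x²))
-(120 - 158*d(-6, -5)) = -(120 - (-790)*(2 + (-5)²)) = -(120 - (-790)*(2 + 25)) = -(120 - (-790)*27) = -(120 - 158*(-135)) = -(120 + 21330) = -1*21450 = -21450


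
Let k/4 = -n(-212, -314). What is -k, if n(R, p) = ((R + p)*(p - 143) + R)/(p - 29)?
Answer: -137240/49 ≈ -2800.8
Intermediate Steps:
n(R, p) = (R + (-143 + p)*(R + p))/(-29 + p) (n(R, p) = ((R + p)*(-143 + p) + R)/(-29 + p) = ((-143 + p)*(R + p) + R)/(-29 + p) = (R + (-143 + p)*(R + p))/(-29 + p))
k = 137240/49 (k = 4*(-((-314)² - 143*(-314) - 142*(-212) - 212*(-314))/(-29 - 314)) = 4*(-(98596 + 44902 + 30104 + 66568)/(-343)) = 4*(-(-1)*240170/343) = 4*(-1*(-34310/49)) = 4*(34310/49) = 137240/49 ≈ 2800.8)
-k = -1*137240/49 = -137240/49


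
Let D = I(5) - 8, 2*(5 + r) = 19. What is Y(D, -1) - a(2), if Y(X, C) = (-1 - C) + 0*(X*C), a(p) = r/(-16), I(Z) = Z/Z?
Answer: 9/32 ≈ 0.28125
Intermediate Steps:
r = 9/2 (r = -5 + (1/2)*19 = -5 + 19/2 = 9/2 ≈ 4.5000)
I(Z) = 1
a(p) = -9/32 (a(p) = (9/2)/(-16) = (9/2)*(-1/16) = -9/32)
D = -7 (D = 1 - 8 = -7)
Y(X, C) = -1 - C (Y(X, C) = (-1 - C) + 0*(C*X) = (-1 - C) + 0 = -1 - C)
Y(D, -1) - a(2) = (-1 - 1*(-1)) - 1*(-9/32) = (-1 + 1) + 9/32 = 0 + 9/32 = 9/32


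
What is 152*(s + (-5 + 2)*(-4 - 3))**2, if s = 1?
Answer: 73568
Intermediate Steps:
152*(s + (-5 + 2)*(-4 - 3))**2 = 152*(1 + (-5 + 2)*(-4 - 3))**2 = 152*(1 - 3*(-7))**2 = 152*(1 + 21)**2 = 152*22**2 = 152*484 = 73568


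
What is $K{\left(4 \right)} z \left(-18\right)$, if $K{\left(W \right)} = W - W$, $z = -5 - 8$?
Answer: $0$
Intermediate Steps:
$z = -13$ ($z = -5 - 8 = -13$)
$K{\left(W \right)} = 0$
$K{\left(4 \right)} z \left(-18\right) = 0 \left(-13\right) \left(-18\right) = 0 \left(-18\right) = 0$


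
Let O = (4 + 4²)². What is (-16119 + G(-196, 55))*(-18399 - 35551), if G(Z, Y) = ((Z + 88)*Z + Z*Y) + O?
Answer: 287607450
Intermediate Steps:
O = 400 (O = (4 + 16)² = 20² = 400)
G(Z, Y) = 400 + Y*Z + Z*(88 + Z) (G(Z, Y) = ((Z + 88)*Z + Z*Y) + 400 = ((88 + Z)*Z + Y*Z) + 400 = (Z*(88 + Z) + Y*Z) + 400 = (Y*Z + Z*(88 + Z)) + 400 = 400 + Y*Z + Z*(88 + Z))
(-16119 + G(-196, 55))*(-18399 - 35551) = (-16119 + (400 + (-196)² + 88*(-196) + 55*(-196)))*(-18399 - 35551) = (-16119 + (400 + 38416 - 17248 - 10780))*(-53950) = (-16119 + 10788)*(-53950) = -5331*(-53950) = 287607450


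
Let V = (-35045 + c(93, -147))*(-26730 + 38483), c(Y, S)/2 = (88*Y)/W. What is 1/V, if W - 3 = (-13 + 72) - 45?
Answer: -17/6809652941 ≈ -2.4965e-9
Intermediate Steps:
W = 17 (W = 3 + ((-13 + 72) - 45) = 3 + (59 - 45) = 3 + 14 = 17)
c(Y, S) = 176*Y/17 (c(Y, S) = 2*((88*Y)/17) = 2*((88*Y)*(1/17)) = 2*(88*Y/17) = 176*Y/17)
V = -6809652941/17 (V = (-35045 + (176/17)*93)*(-26730 + 38483) = (-35045 + 16368/17)*11753 = -579397/17*11753 = -6809652941/17 ≈ -4.0057e+8)
1/V = 1/(-6809652941/17) = -17/6809652941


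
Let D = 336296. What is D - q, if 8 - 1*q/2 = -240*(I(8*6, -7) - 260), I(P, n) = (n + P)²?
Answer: -345800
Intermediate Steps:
I(P, n) = (P + n)²
q = 682096 (q = 16 - (-480)*((8*6 - 7)² - 260) = 16 - (-480)*((48 - 7)² - 260) = 16 - (-480)*(41² - 260) = 16 - (-480)*(1681 - 260) = 16 - (-480)*1421 = 16 - 2*(-341040) = 16 + 682080 = 682096)
D - q = 336296 - 1*682096 = 336296 - 682096 = -345800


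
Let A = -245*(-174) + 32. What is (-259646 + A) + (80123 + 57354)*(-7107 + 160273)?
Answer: 21056585198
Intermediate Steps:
A = 42662 (A = 42630 + 32 = 42662)
(-259646 + A) + (80123 + 57354)*(-7107 + 160273) = (-259646 + 42662) + (80123 + 57354)*(-7107 + 160273) = -216984 + 137477*153166 = -216984 + 21056802182 = 21056585198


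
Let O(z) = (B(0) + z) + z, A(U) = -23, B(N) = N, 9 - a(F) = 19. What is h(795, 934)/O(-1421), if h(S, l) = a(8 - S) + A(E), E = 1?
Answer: 33/2842 ≈ 0.011612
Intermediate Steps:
a(F) = -10 (a(F) = 9 - 1*19 = 9 - 19 = -10)
O(z) = 2*z (O(z) = (0 + z) + z = z + z = 2*z)
h(S, l) = -33 (h(S, l) = -10 - 23 = -33)
h(795, 934)/O(-1421) = -33/(2*(-1421)) = -33/(-2842) = -33*(-1/2842) = 33/2842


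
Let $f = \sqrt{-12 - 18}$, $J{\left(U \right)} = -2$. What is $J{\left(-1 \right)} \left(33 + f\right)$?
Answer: $-66 - 2 i \sqrt{30} \approx -66.0 - 10.954 i$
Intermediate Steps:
$f = i \sqrt{30}$ ($f = \sqrt{-30} = i \sqrt{30} \approx 5.4772 i$)
$J{\left(-1 \right)} \left(33 + f\right) = - 2 \left(33 + i \sqrt{30}\right) = -66 - 2 i \sqrt{30}$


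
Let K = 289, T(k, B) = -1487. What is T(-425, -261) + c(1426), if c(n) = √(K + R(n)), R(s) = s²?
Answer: -1487 + √2033765 ≈ -60.899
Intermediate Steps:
c(n) = √(289 + n²)
T(-425, -261) + c(1426) = -1487 + √(289 + 1426²) = -1487 + √(289 + 2033476) = -1487 + √2033765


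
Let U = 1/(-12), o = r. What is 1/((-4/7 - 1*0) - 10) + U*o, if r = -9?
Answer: 97/148 ≈ 0.65541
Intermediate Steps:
o = -9
U = -1/12 ≈ -0.083333
1/((-4/7 - 1*0) - 10) + U*o = 1/((-4/7 - 1*0) - 10) - 1/12*(-9) = 1/((-4*⅐ + 0) - 10) + ¾ = 1/((-4/7 + 0) - 10) + ¾ = 1/(-4/7 - 10) + ¾ = 1/(-74/7) + ¾ = -7/74 + ¾ = 97/148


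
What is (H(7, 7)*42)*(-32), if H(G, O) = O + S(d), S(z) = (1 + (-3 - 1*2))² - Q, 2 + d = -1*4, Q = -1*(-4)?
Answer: -25536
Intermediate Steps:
Q = 4
d = -6 (d = -2 - 1*4 = -2 - 4 = -6)
S(z) = 12 (S(z) = (1 + (-3 - 1*2))² - 1*4 = (1 + (-3 - 2))² - 4 = (1 - 5)² - 4 = (-4)² - 4 = 16 - 4 = 12)
H(G, O) = 12 + O (H(G, O) = O + 12 = 12 + O)
(H(7, 7)*42)*(-32) = ((12 + 7)*42)*(-32) = (19*42)*(-32) = 798*(-32) = -25536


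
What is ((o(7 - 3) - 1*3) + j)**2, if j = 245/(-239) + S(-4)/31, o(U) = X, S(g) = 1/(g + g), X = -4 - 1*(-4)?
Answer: 57032604225/3513169984 ≈ 16.234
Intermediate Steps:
X = 0 (X = -4 + 4 = 0)
S(g) = 1/(2*g)
o(U) = 0
j = -60999/59272 (j = 245/(-239) + ((1/2)/(-4))/31 = 245*(-1/239) + ((1/2)*(-1/4))*(1/31) = -245/239 - 1/8*1/31 = -245/239 - 1/248 = -60999/59272 ≈ -1.0291)
((o(7 - 3) - 1*3) + j)**2 = ((0 - 1*3) - 60999/59272)**2 = ((0 - 3) - 60999/59272)**2 = (-3 - 60999/59272)**2 = (-238815/59272)**2 = 57032604225/3513169984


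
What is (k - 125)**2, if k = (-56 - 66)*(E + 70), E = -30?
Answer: 25050025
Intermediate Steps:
k = -4880 (k = (-56 - 66)*(-30 + 70) = -122*40 = -4880)
(k - 125)**2 = (-4880 - 125)**2 = (-5005)**2 = 25050025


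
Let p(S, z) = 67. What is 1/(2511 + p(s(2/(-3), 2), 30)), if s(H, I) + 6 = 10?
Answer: 1/2578 ≈ 0.00038790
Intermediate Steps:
s(H, I) = 4 (s(H, I) = -6 + 10 = 4)
1/(2511 + p(s(2/(-3), 2), 30)) = 1/(2511 + 67) = 1/2578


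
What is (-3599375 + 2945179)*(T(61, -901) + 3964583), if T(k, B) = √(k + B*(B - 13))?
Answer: -2593614340268 - 3270980*√32943 ≈ -2.5942e+12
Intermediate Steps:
T(k, B) = √(k + B*(-13 + B))
(-3599375 + 2945179)*(T(61, -901) + 3964583) = (-3599375 + 2945179)*(√(61 + (-901)² - 13*(-901)) + 3964583) = -654196*(√(61 + 811801 + 11713) + 3964583) = -654196*(√823575 + 3964583) = -654196*(5*√32943 + 3964583) = -654196*(3964583 + 5*√32943) = -2593614340268 - 3270980*√32943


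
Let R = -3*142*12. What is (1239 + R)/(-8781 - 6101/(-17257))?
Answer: 66836361/151527616 ≈ 0.44108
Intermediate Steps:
R = -5112 (R = -426*12 = -5112)
(1239 + R)/(-8781 - 6101/(-17257)) = (1239 - 5112)/(-8781 - 6101/(-17257)) = -3873/(-8781 - 6101*(-1/17257)) = -3873/(-8781 + 6101/17257) = -3873/(-151527616/17257) = -3873*(-17257/151527616) = 66836361/151527616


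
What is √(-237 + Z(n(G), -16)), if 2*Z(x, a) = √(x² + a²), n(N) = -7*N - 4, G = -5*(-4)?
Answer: √(-237 + 8*√82) ≈ 12.828*I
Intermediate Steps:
G = 20
n(N) = -4 - 7*N
Z(x, a) = √(a² + x²)/2 (Z(x, a) = √(x² + a²)/2 = √(a² + x²)/2)
√(-237 + Z(n(G), -16)) = √(-237 + √((-16)² + (-4 - 7*20)²)/2) = √(-237 + √(256 + (-4 - 140)²)/2) = √(-237 + √(256 + (-144)²)/2) = √(-237 + √(256 + 20736)/2) = √(-237 + √20992/2) = √(-237 + (16*√82)/2) = √(-237 + 8*√82)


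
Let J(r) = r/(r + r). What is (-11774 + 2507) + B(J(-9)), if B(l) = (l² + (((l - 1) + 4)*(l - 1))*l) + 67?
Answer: -73605/8 ≈ -9200.6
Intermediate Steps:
J(r) = ½ (J(r) = r/((2*r)) = (1/(2*r))*r = ½)
B(l) = 67 + l² + l*(-1 + l)*(3 + l) (B(l) = (l² + (((-1 + l) + 4)*(-1 + l))*l) + 67 = (l² + ((3 + l)*(-1 + l))*l) + 67 = (l² + ((-1 + l)*(3 + l))*l) + 67 = (l² + l*(-1 + l)*(3 + l)) + 67 = 67 + l² + l*(-1 + l)*(3 + l))
(-11774 + 2507) + B(J(-9)) = (-11774 + 2507) + (67 + (½)³ - 3*½ + 3*(½)²) = -9267 + (67 + ⅛ - 3/2 + 3*(¼)) = -9267 + (67 + ⅛ - 3/2 + ¾) = -9267 + 531/8 = -73605/8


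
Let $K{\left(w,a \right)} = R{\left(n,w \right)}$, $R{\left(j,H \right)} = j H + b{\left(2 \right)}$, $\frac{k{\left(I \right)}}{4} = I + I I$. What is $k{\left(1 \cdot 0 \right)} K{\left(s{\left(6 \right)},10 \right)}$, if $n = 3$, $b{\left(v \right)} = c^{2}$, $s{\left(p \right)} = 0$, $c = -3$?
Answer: $0$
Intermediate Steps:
$k{\left(I \right)} = 4 I + 4 I^{2}$ ($k{\left(I \right)} = 4 \left(I + I I\right) = 4 \left(I + I^{2}\right) = 4 I + 4 I^{2}$)
$b{\left(v \right)} = 9$ ($b{\left(v \right)} = \left(-3\right)^{2} = 9$)
$R{\left(j,H \right)} = 9 + H j$ ($R{\left(j,H \right)} = j H + 9 = H j + 9 = 9 + H j$)
$K{\left(w,a \right)} = 9 + 3 w$ ($K{\left(w,a \right)} = 9 + w 3 = 9 + 3 w$)
$k{\left(1 \cdot 0 \right)} K{\left(s{\left(6 \right)},10 \right)} = 4 \cdot 1 \cdot 0 \left(1 + 1 \cdot 0\right) \left(9 + 3 \cdot 0\right) = 4 \cdot 0 \left(1 + 0\right) \left(9 + 0\right) = 4 \cdot 0 \cdot 1 \cdot 9 = 0 \cdot 9 = 0$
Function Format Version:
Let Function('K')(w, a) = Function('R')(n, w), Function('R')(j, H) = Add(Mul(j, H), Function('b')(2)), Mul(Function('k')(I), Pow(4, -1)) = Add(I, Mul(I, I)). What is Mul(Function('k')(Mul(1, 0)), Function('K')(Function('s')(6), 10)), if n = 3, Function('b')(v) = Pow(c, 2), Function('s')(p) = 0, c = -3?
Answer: 0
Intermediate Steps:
Function('k')(I) = Add(Mul(4, I), Mul(4, Pow(I, 2))) (Function('k')(I) = Mul(4, Add(I, Mul(I, I))) = Mul(4, Add(I, Pow(I, 2))) = Add(Mul(4, I), Mul(4, Pow(I, 2))))
Function('b')(v) = 9 (Function('b')(v) = Pow(-3, 2) = 9)
Function('R')(j, H) = Add(9, Mul(H, j)) (Function('R')(j, H) = Add(Mul(j, H), 9) = Add(Mul(H, j), 9) = Add(9, Mul(H, j)))
Function('K')(w, a) = Add(9, Mul(3, w)) (Function('K')(w, a) = Add(9, Mul(w, 3)) = Add(9, Mul(3, w)))
Mul(Function('k')(Mul(1, 0)), Function('K')(Function('s')(6), 10)) = Mul(Mul(4, Mul(1, 0), Add(1, Mul(1, 0))), Add(9, Mul(3, 0))) = Mul(Mul(4, 0, Add(1, 0)), Add(9, 0)) = Mul(Mul(4, 0, 1), 9) = Mul(0, 9) = 0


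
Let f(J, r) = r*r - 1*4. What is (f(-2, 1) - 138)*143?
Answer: -20163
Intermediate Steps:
f(J, r) = -4 + r**2 (f(J, r) = r**2 - 4 = -4 + r**2)
(f(-2, 1) - 138)*143 = ((-4 + 1**2) - 138)*143 = ((-4 + 1) - 138)*143 = (-3 - 138)*143 = -141*143 = -20163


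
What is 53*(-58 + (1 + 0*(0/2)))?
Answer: -3021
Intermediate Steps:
53*(-58 + (1 + 0*(0/2))) = 53*(-58 + (1 + 0*(0*(½)))) = 53*(-58 + (1 + 0*0)) = 53*(-58 + (1 + 0)) = 53*(-58 + 1) = 53*(-57) = -3021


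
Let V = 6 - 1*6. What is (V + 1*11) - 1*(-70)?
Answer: 81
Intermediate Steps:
V = 0 (V = 6 - 6 = 0)
(V + 1*11) - 1*(-70) = (0 + 1*11) - 1*(-70) = (0 + 11) + 70 = 11 + 70 = 81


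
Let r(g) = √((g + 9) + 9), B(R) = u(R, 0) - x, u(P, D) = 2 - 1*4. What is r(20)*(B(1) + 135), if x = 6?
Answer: 127*√38 ≈ 782.88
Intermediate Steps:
u(P, D) = -2 (u(P, D) = 2 - 4 = -2)
B(R) = -8 (B(R) = -2 - 1*6 = -2 - 6 = -8)
r(g) = √(18 + g) (r(g) = √((9 + g) + 9) = √(18 + g))
r(20)*(B(1) + 135) = √(18 + 20)*(-8 + 135) = √38*127 = 127*√38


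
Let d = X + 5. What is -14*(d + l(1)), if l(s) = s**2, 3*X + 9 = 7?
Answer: -224/3 ≈ -74.667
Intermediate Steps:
X = -2/3 (X = -3 + (1/3)*7 = -3 + 7/3 = -2/3 ≈ -0.66667)
d = 13/3 (d = -2/3 + 5 = 13/3 ≈ 4.3333)
-14*(d + l(1)) = -14*(13/3 + 1**2) = -14*(13/3 + 1) = -14*16/3 = -224/3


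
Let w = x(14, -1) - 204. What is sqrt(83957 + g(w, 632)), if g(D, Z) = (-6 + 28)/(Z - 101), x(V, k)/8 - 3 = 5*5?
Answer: sqrt(2630290151)/177 ≈ 289.75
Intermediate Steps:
x(V, k) = 224 (x(V, k) = 24 + 8*(5*5) = 24 + 8*25 = 24 + 200 = 224)
w = 20 (w = 224 - 204 = 20)
g(D, Z) = 22/(-101 + Z)
sqrt(83957 + g(w, 632)) = sqrt(83957 + 22/(-101 + 632)) = sqrt(83957 + 22/531) = sqrt(44581189/531) = sqrt(2630290151)/177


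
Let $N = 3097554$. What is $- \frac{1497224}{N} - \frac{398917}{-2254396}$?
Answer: $- \frac{1069834423843}{3491556673692} \approx -0.30641$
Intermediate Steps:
$- \frac{1497224}{N} - \frac{398917}{-2254396} = - \frac{1497224}{3097554} - \frac{398917}{-2254396} = \left(-1497224\right) \frac{1}{3097554} - - \frac{398917}{2254396} = - \frac{748612}{1548777} + \frac{398917}{2254396} = - \frac{1069834423843}{3491556673692}$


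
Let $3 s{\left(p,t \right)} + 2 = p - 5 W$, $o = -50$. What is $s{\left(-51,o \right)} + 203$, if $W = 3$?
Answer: $\frac{541}{3} \approx 180.33$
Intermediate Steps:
$s{\left(p,t \right)} = - \frac{17}{3} + \frac{p}{3}$ ($s{\left(p,t \right)} = - \frac{2}{3} + \frac{p - 15}{3} = - \frac{2}{3} + \frac{-15 + p}{3} = - \frac{2}{3} + \left(-5 + \frac{p}{3}\right) = - \frac{17}{3} + \frac{p}{3}$)
$s{\left(-51,o \right)} + 203 = \left(- \frac{17}{3} + \frac{1}{3} \left(-51\right)\right) + 203 = \left(- \frac{17}{3} - 17\right) + 203 = - \frac{68}{3} + 203 = \frac{541}{3}$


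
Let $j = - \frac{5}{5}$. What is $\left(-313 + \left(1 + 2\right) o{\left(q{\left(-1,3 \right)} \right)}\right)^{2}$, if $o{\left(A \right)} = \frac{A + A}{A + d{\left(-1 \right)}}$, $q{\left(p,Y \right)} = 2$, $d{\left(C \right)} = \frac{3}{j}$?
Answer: $105625$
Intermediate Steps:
$j = -1$ ($j = \left(-5\right) \frac{1}{5} = -1$)
$d{\left(C \right)} = -3$ ($d{\left(C \right)} = \frac{3}{-1} = 3 \left(-1\right) = -3$)
$o{\left(A \right)} = \frac{2 A}{-3 + A}$ ($o{\left(A \right)} = \frac{A + A}{A - 3} = \frac{2 A}{-3 + A}$)
$\left(-313 + \left(1 + 2\right) o{\left(q{\left(-1,3 \right)} \right)}\right)^{2} = \left(-313 + \left(1 + 2\right) 2 \cdot 2 \frac{1}{-3 + 2}\right)^{2} = \left(-313 + 3 \cdot 2 \cdot 2 \frac{1}{-1}\right)^{2} = \left(-313 + 3 \cdot 2 \cdot 2 \left(-1\right)\right)^{2} = \left(-313 + 3 \left(-4\right)\right)^{2} = \left(-313 - 12\right)^{2} = \left(-325\right)^{2} = 105625$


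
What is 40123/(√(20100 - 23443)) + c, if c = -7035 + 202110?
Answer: 195075 - 40123*I*√3343/3343 ≈ 1.9508e+5 - 693.95*I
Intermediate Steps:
c = 195075
40123/(√(20100 - 23443)) + c = 40123/(√(20100 - 23443)) + 195075 = 40123/(√(-3343)) + 195075 = 40123/((I*√3343)) + 195075 = 40123*(-I*√3343/3343) + 195075 = -40123*I*√3343/3343 + 195075 = 195075 - 40123*I*√3343/3343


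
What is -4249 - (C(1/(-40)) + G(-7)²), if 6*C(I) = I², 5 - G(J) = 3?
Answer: -40828801/9600 ≈ -4253.0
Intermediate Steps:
G(J) = 2 (G(J) = 5 - 1*3 = 5 - 3 = 2)
C(I) = I²/6
-4249 - (C(1/(-40)) + G(-7)²) = -4249 - ((1/(-40))²/6 + 2²) = -4249 - ((-1/40)²/6 + 4) = -4249 - ((⅙)*(1/1600) + 4) = -4249 - (1/9600 + 4) = -4249 - 1*38401/9600 = -4249 - 38401/9600 = -40828801/9600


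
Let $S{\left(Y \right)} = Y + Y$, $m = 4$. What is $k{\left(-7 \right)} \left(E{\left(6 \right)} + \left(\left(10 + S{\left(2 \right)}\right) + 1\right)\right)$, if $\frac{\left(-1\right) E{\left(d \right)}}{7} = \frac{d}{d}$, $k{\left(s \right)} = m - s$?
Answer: $88$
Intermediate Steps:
$S{\left(Y \right)} = 2 Y$
$k{\left(s \right)} = 4 - s$
$E{\left(d \right)} = -7$ ($E{\left(d \right)} = - 7 \frac{d}{d} = \left(-7\right) 1 = -7$)
$k{\left(-7 \right)} \left(E{\left(6 \right)} + \left(\left(10 + S{\left(2 \right)}\right) + 1\right)\right) = \left(4 - -7\right) \left(-7 + \left(\left(10 + 2 \cdot 2\right) + 1\right)\right) = \left(4 + 7\right) \left(-7 + \left(\left(10 + 4\right) + 1\right)\right) = 11 \left(-7 + \left(14 + 1\right)\right) = 11 \left(-7 + 15\right) = 11 \cdot 8 = 88$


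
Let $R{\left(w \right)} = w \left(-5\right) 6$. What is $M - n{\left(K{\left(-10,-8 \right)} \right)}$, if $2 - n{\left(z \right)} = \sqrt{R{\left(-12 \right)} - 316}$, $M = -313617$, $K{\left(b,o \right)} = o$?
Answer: $-313619 + 2 \sqrt{11} \approx -3.1361 \cdot 10^{5}$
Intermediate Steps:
$R{\left(w \right)} = - 30 w$ ($R{\left(w \right)} = - 5 w 6 = - 30 w$)
$n{\left(z \right)} = 2 - 2 \sqrt{11}$ ($n{\left(z \right)} = 2 - \sqrt{\left(-30\right) \left(-12\right) - 316} = 2 - \sqrt{360 - 316} = 2 - \sqrt{44} = 2 - 2 \sqrt{11}$)
$M - n{\left(K{\left(-10,-8 \right)} \right)} = -313617 - \left(2 - 2 \sqrt{11}\right) = -313619 + 2 \sqrt{11}$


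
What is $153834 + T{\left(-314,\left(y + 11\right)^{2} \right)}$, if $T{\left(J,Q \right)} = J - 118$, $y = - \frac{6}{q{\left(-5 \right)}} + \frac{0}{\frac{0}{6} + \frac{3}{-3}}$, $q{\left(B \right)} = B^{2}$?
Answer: $153402$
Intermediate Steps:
$y = - \frac{6}{25}$ ($y = - \frac{6}{\left(-5\right)^{2}} + \frac{0}{\frac{0}{6} + \frac{3}{-3}} = - \frac{6}{25} + \frac{0}{0 \cdot \frac{1}{6} + 3 \left(- \frac{1}{3}\right)} = \left(-6\right) \frac{1}{25} + \frac{0}{0 - 1} = - \frac{6}{25} + \frac{0}{-1} = - \frac{6}{25} + 0 \left(-1\right) = - \frac{6}{25} + 0 = - \frac{6}{25} \approx -0.24$)
$T{\left(J,Q \right)} = -118 + J$ ($T{\left(J,Q \right)} = J - 118 = -118 + J$)
$153834 + T{\left(-314,\left(y + 11\right)^{2} \right)} = 153834 - 432 = 153402$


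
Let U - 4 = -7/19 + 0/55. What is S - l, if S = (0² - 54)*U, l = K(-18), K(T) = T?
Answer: -3384/19 ≈ -178.11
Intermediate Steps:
U = 69/19 (U = 4 + (-7/19 + 0/55) = 4 + (-7*1/19 + 0*(1/55)) = 4 + (-7/19 + 0) = 4 - 7/19 = 69/19 ≈ 3.6316)
l = -18
S = -3726/19 (S = (0² - 54)*(69/19) = (0 - 54)*(69/19) = -54*69/19 = -3726/19 ≈ -196.11)
S - l = -3726/19 - 1*(-18) = -3726/19 + 18 = -3384/19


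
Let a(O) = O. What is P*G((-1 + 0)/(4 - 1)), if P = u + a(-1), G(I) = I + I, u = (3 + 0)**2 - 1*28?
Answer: 40/3 ≈ 13.333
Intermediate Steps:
u = -19 (u = 3**2 - 28 = 9 - 28 = -19)
G(I) = 2*I
P = -20 (P = -19 - 1 = -20)
P*G((-1 + 0)/(4 - 1)) = -40*(-1 + 0)/(4 - 1) = -40*(-1/3) = -40*(-1*1/3) = -40*(-1)/3 = -20*(-2/3) = 40/3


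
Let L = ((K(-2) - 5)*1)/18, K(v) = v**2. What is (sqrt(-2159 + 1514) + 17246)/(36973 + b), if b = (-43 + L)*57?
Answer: 103476/207113 + 6*I*sqrt(645)/207113 ≈ 0.49961 + 0.00073574*I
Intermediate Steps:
L = -1/18 (L = (((-2)**2 - 5)*1)/18 = ((4 - 5)*1)*(1/18) = -1*1*(1/18) = -1*1/18 = -1/18 ≈ -0.055556)
b = -14725/6 (b = (-43 - 1/18)*57 = -775/18*57 = -14725/6 ≈ -2454.2)
(sqrt(-2159 + 1514) + 17246)/(36973 + b) = (sqrt(-2159 + 1514) + 17246)/(36973 - 14725/6) = (sqrt(-645) + 17246)/(207113/6) = (I*sqrt(645) + 17246)*(6/207113) = (17246 + I*sqrt(645))*(6/207113) = 103476/207113 + 6*I*sqrt(645)/207113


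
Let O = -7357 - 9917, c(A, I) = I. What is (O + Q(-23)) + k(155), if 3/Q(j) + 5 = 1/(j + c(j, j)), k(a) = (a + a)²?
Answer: 6069556/77 ≈ 78825.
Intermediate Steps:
k(a) = 4*a² (k(a) = (2*a)² = 4*a²)
Q(j) = 3/(-5 + 1/(2*j)) (Q(j) = 3/(-5 + 1/(j + j)) = 3/(-5 + 1/(2*j)))
O = -17274
(O + Q(-23)) + k(155) = (-17274 - 6*(-23)/(-1 + 10*(-23))) + 4*155² = (-17274 - 6*(-23)/(-1 - 230)) + 4*24025 = (-17274 - 6*(-23)/(-231)) + 96100 = (-17274 - 6*(-23)*(-1/231)) + 96100 = (-17274 - 46/77) + 96100 = -1330144/77 + 96100 = 6069556/77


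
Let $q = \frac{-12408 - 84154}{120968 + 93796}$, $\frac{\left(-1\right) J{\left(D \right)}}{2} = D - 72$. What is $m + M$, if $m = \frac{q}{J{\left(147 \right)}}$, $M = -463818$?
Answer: $- \frac{7470855623119}{16107300} \approx -4.6382 \cdot 10^{5}$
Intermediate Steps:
$J{\left(D \right)} = 144 - 2 D$ ($J{\left(D \right)} = - 2 \left(D - 72\right) = - 2 \left(-72 + D\right) = 144 - 2 D$)
$q = - \frac{48281}{107382}$ ($q = - \frac{96562}{214764} = \left(-96562\right) \frac{1}{214764} = - \frac{48281}{107382} \approx -0.44962$)
$m = \frac{48281}{16107300}$ ($m = - \frac{48281}{107382 \left(144 - 294\right)} = - \frac{48281}{107382 \left(-150\right)} = \left(- \frac{48281}{107382}\right) \left(- \frac{1}{150}\right) = \frac{48281}{16107300} \approx 0.0029975$)
$m + M = \frac{48281}{16107300} - 463818 = - \frac{7470855623119}{16107300}$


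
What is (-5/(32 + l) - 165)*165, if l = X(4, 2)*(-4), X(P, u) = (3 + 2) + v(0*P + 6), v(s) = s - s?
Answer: -109175/4 ≈ -27294.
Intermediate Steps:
v(s) = 0
X(P, u) = 5 (X(P, u) = (3 + 2) + 0 = 5 + 0 = 5)
l = -20 (l = 5*(-4) = -20)
(-5/(32 + l) - 165)*165 = (-5/(32 - 20) - 165)*165 = (-5/12 - 165)*165 = -1985/12*165 = -109175/4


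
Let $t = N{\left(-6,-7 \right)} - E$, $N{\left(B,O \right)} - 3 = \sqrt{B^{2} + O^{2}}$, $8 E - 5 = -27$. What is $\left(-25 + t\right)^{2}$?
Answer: $\frac{7289}{16} - \frac{77 \sqrt{85}}{2} \approx 100.61$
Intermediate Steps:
$E = - \frac{11}{4}$ ($E = \frac{5}{8} + \frac{1}{8} \left(-27\right) = \frac{5}{8} - \frac{27}{8} = - \frac{11}{4} \approx -2.75$)
$N{\left(B,O \right)} = 3 + \sqrt{B^{2} + O^{2}}$
$t = \frac{23}{4} + \sqrt{85}$ ($t = \left(3 + \sqrt{\left(-6\right)^{2} + \left(-7\right)^{2}}\right) - - \frac{11}{4} = \left(3 + \sqrt{36 + 49}\right) + \frac{11}{4} = \left(3 + \sqrt{85}\right) + \frac{11}{4} = \frac{23}{4} + \sqrt{85} \approx 14.97$)
$\left(-25 + t\right)^{2} = \left(-25 + \left(\frac{23}{4} + \sqrt{85}\right)\right)^{2} = \left(- \frac{77}{4} + \sqrt{85}\right)^{2}$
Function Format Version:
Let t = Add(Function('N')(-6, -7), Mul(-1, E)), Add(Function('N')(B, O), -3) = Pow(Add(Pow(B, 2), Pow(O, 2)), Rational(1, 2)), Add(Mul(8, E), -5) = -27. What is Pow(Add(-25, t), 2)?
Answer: Add(Rational(7289, 16), Mul(Rational(-77, 2), Pow(85, Rational(1, 2)))) ≈ 100.61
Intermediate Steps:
E = Rational(-11, 4) (E = Add(Rational(5, 8), Mul(Rational(1, 8), -27)) = Add(Rational(5, 8), Rational(-27, 8)) = Rational(-11, 4) ≈ -2.7500)
Function('N')(B, O) = Add(3, Pow(Add(Pow(B, 2), Pow(O, 2)), Rational(1, 2)))
t = Add(Rational(23, 4), Pow(85, Rational(1, 2))) (t = Add(Add(3, Pow(Add(Pow(-6, 2), Pow(-7, 2)), Rational(1, 2))), Mul(-1, Rational(-11, 4))) = Add(Add(3, Pow(Add(36, 49), Rational(1, 2))), Rational(11, 4)) = Add(Add(3, Pow(85, Rational(1, 2))), Rational(11, 4)) = Add(Rational(23, 4), Pow(85, Rational(1, 2))) ≈ 14.970)
Pow(Add(-25, t), 2) = Pow(Add(-25, Add(Rational(23, 4), Pow(85, Rational(1, 2)))), 2) = Pow(Add(Rational(-77, 4), Pow(85, Rational(1, 2))), 2)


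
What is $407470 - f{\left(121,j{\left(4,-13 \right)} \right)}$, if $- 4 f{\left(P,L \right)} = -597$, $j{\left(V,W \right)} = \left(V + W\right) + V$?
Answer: $\frac{1629283}{4} \approx 4.0732 \cdot 10^{5}$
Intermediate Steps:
$j{\left(V,W \right)} = W + 2 V$
$f{\left(P,L \right)} = \frac{597}{4}$ ($f{\left(P,L \right)} = \left(- \frac{1}{4}\right) \left(-597\right) = \frac{597}{4}$)
$407470 - f{\left(121,j{\left(4,-13 \right)} \right)} = 407470 - \frac{597}{4} = \frac{1629283}{4}$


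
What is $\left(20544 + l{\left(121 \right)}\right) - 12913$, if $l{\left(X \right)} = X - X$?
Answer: $7631$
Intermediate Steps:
$l{\left(X \right)} = 0$
$\left(20544 + l{\left(121 \right)}\right) - 12913 = \left(20544 + 0\right) - 12913 = 20544 - 12913 = 7631$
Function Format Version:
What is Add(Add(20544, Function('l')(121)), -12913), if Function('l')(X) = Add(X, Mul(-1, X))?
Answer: 7631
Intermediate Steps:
Function('l')(X) = 0
Add(Add(20544, Function('l')(121)), -12913) = Add(Add(20544, 0), -12913) = Add(20544, -12913) = 7631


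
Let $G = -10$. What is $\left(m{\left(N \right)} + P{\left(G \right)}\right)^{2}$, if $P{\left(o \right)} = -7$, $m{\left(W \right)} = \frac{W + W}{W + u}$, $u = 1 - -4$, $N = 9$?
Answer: $\frac{1600}{49} \approx 32.653$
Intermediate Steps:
$u = 5$ ($u = 1 + 4 = 5$)
$m{\left(W \right)} = \frac{2 W}{5 + W}$ ($m{\left(W \right)} = \frac{W + W}{W + 5} = \frac{2 W}{5 + W}$)
$\left(m{\left(N \right)} + P{\left(G \right)}\right)^{2} = \left(2 \cdot 9 \frac{1}{5 + 9} - 7\right)^{2} = \left(2 \cdot 9 \cdot \frac{1}{14} - 7\right)^{2} = \left(\frac{9}{7} - 7\right)^{2} = \left(- \frac{40}{7}\right)^{2} = \frac{1600}{49}$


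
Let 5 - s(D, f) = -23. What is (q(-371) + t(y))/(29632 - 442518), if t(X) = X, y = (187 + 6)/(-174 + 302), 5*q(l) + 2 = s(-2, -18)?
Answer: -4293/264247040 ≈ -1.6246e-5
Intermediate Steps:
s(D, f) = 28 (s(D, f) = 5 - 1*(-23) = 5 + 23 = 28)
q(l) = 26/5 (q(l) = -2/5 + (1/5)*28 = -2/5 + 28/5 = 26/5)
y = 193/128 ≈ 1.5078
(q(-371) + t(y))/(29632 - 442518) = (26/5 + 193/128)/(29632 - 442518) = (4293/640)/(-412886) = (4293/640)*(-1/412886) = -4293/264247040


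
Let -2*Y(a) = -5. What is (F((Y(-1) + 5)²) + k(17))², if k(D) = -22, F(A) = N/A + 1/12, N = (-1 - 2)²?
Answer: 42601729/90000 ≈ 473.35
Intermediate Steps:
N = 9 (N = (-3)² = 9)
Y(a) = 5/2 (Y(a) = -½*(-5) = 5/2)
F(A) = 1/12 + 9/A (F(A) = 9/A + 1/12 = 1/12 + 9/A)
(F((Y(-1) + 5)²) + k(17))² = ((108 + (5/2 + 5)²)/(12*((5/2 + 5)²)) - 22)² = ((108 + (15/2)²)/(12*((15/2)²)) - 22)² = ((108 + 225/4)/(12*(225/4)) - 22)² = ((1/12)*(4/225)*(657/4) - 22)² = (73/300 - 22)² = (-6527/300)² = 42601729/90000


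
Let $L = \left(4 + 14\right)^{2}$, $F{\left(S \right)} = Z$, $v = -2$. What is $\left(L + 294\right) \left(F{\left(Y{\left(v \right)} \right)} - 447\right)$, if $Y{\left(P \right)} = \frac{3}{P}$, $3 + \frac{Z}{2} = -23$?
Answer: $-308382$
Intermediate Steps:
$Z = -52$ ($Z = -6 + 2 \left(-23\right) = -6 - 46 = -52$)
$F{\left(S \right)} = -52$
$L = 324$ ($L = 18^{2} = 324$)
$\left(L + 294\right) \left(F{\left(Y{\left(v \right)} \right)} - 447\right) = \left(324 + 294\right) \left(-52 - 447\right) = 618 \left(-52 - 447\right) = 618 \left(-499\right) = -308382$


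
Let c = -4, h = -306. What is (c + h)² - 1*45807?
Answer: 50293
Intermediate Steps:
(c + h)² - 1*45807 = (-4 - 306)² - 1*45807 = (-310)² - 45807 = 96100 - 45807 = 50293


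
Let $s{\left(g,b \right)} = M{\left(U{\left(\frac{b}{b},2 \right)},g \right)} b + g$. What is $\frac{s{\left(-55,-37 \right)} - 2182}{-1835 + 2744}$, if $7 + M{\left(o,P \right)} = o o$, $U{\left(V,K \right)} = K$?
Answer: $- \frac{2126}{909} \approx -2.3388$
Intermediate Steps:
$M{\left(o,P \right)} = -7 + o^{2}$ ($M{\left(o,P \right)} = -7 + o o = -7 + o^{2}$)
$s{\left(g,b \right)} = g - 3 b$ ($s{\left(g,b \right)} = \left(-7 + 2^{2}\right) b + g = \left(-7 + 4\right) b + g = - 3 b + g = g - 3 b$)
$\frac{s{\left(-55,-37 \right)} - 2182}{-1835 + 2744} = \frac{\left(-55 - -111\right) - 2182}{-1835 + 2744} = \frac{\left(-55 + 111\right) - 2182}{909} = \left(56 - 2182\right) \frac{1}{909} = \left(-2126\right) \frac{1}{909} = - \frac{2126}{909}$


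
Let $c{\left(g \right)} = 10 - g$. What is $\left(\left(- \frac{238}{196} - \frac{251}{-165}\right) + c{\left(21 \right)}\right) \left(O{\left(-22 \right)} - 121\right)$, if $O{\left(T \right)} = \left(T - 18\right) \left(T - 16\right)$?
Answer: $- \frac{34556699}{2310} \approx -14960.0$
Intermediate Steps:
$O{\left(T \right)} = \left(-18 + T\right) \left(-16 + T\right)$
$\left(\left(- \frac{238}{196} - \frac{251}{-165}\right) + c{\left(21 \right)}\right) \left(O{\left(-22 \right)} - 121\right) = \left(\left(- \frac{238}{196} - \frac{251}{-165}\right) + \left(10 - 21\right)\right) \left(\left(288 + \left(-22\right)^{2} - -748\right) - 121\right) = \left(\left(\left(-238\right) \frac{1}{196} - - \frac{251}{165}\right) + \left(10 - 21\right)\right) \left(\left(288 + 484 + 748\right) - 121\right) = \left(\left(- \frac{17}{14} + \frac{251}{165}\right) - 11\right) \left(1520 - 121\right) = \left(\frac{709}{2310} - 11\right) 1399 = \left(- \frac{24701}{2310}\right) 1399 = - \frac{34556699}{2310}$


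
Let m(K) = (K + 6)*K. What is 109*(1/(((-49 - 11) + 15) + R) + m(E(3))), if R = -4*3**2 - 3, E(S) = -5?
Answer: -45889/84 ≈ -546.30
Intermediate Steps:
m(K) = K*(6 + K) (m(K) = (6 + K)*K = K*(6 + K))
R = -39 (R = -4*9 - 3 = -36 - 3 = -39)
109*(1/(((-49 - 11) + 15) + R) + m(E(3))) = 109*(1/(((-49 - 11) + 15) - 39) - 5*(6 - 5)) = 109*(1/((-60 + 15) - 39) - 5*1) = 109*(1/(-45 - 39) - 5) = 109*(1/(-84) - 5) = 109*(-1/84 - 5) = 109*(-421/84) = -45889/84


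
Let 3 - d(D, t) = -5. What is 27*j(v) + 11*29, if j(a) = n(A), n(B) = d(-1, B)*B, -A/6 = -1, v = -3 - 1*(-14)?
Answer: 1615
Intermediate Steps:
d(D, t) = 8 (d(D, t) = 3 - 1*(-5) = 3 + 5 = 8)
v = 11 (v = -3 + 14 = 11)
A = 6 (A = -6*(-1) = 6)
n(B) = 8*B
j(a) = 48 (j(a) = 8*6 = 48)
27*j(v) + 11*29 = 27*48 + 11*29 = 1296 + 319 = 1615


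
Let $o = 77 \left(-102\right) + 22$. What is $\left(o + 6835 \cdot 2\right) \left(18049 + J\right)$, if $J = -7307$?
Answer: $62711796$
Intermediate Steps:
$o = -7832$ ($o = -7854 + 22 = -7832$)
$\left(o + 6835 \cdot 2\right) \left(18049 + J\right) = \left(-7832 + 6835 \cdot 2\right) \left(18049 - 7307\right) = \left(-7832 + 13670\right) 10742 = 5838 \cdot 10742 = 62711796$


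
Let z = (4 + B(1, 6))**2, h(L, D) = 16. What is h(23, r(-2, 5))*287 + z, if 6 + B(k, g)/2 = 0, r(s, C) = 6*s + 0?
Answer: 4656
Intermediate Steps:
r(s, C) = 6*s
B(k, g) = -12 (B(k, g) = -12 + 2*0 = -12 + 0 = -12)
z = 64 (z = (4 - 12)**2 = (-8)**2 = 64)
h(23, r(-2, 5))*287 + z = 16*287 + 64 = 4592 + 64 = 4656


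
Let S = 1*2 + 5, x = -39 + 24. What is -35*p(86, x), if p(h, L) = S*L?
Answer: 3675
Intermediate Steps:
x = -15
S = 7 (S = 2 + 5 = 7)
p(h, L) = 7*L
-35*p(86, x) = -245*(-15) = -35*(-105) = 3675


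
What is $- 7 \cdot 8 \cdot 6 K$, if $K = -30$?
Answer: $10080$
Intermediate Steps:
$- 7 \cdot 8 \cdot 6 K = - 7 \cdot 8 \cdot 6 \left(-30\right) = \left(-7\right) 48 \left(-30\right) = \left(-336\right) \left(-30\right) = 10080$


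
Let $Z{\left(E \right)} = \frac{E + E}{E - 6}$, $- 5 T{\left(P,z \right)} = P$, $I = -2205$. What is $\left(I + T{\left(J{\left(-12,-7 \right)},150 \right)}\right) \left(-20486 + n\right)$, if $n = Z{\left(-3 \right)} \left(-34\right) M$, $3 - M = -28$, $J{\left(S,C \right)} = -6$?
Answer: $\frac{233477918}{5} \approx 4.6696 \cdot 10^{7}$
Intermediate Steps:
$T{\left(P,z \right)} = - \frac{P}{5}$
$Z{\left(E \right)} = \frac{2 E}{-6 + E}$
$M = 31$ ($M = 3 - -28 = 3 + 28 = 31$)
$n = - \frac{2108}{3}$ ($n = 2 \left(-3\right) \frac{1}{-6 - 3} \left(-34\right) 31 = 2 \left(-3\right) \frac{1}{-9} \left(-34\right) 31 = 2 \left(-3\right) \left(- \frac{1}{9}\right) \left(-34\right) 31 = \frac{2}{3} \left(-34\right) 31 = \left(- \frac{68}{3}\right) 31 = - \frac{2108}{3} \approx -702.67$)
$\left(I + T{\left(J{\left(-12,-7 \right)},150 \right)}\right) \left(-20486 + n\right) = \left(-2205 - - \frac{6}{5}\right) \left(-20486 - \frac{2108}{3}\right) = \left(-2205 + \frac{6}{5}\right) \left(- \frac{63566}{3}\right) = \left(- \frac{11019}{5}\right) \left(- \frac{63566}{3}\right) = \frac{233477918}{5}$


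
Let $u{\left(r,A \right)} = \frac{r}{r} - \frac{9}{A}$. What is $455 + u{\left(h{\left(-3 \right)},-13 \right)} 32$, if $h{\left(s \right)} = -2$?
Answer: $\frac{6619}{13} \approx 509.15$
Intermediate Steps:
$u{\left(r,A \right)} = 1 - \frac{9}{A}$
$455 + u{\left(h{\left(-3 \right)},-13 \right)} 32 = 455 + \frac{-9 - 13}{-13} \cdot 32 = 455 + \left(- \frac{1}{13}\right) \left(-22\right) 32 = 455 + \frac{22}{13} \cdot 32 = 455 + \frac{704}{13} = \frac{6619}{13}$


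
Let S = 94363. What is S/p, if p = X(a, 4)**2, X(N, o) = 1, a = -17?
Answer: 94363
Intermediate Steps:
p = 1 (p = 1**2 = 1)
S/p = 94363/1 = 94363*1 = 94363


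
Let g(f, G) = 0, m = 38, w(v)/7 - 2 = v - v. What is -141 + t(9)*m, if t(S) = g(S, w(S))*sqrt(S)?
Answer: -141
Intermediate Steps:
w(v) = 14 (w(v) = 14 + 7*(v - v) = 14 + 7*0 = 14 + 0 = 14)
t(S) = 0 (t(S) = 0*sqrt(S) = 0)
-141 + t(9)*m = -141 + 0*38 = -141 + 0 = -141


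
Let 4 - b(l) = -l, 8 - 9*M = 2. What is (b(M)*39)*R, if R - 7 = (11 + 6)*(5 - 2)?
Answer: 10556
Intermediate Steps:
M = ⅔ (M = 8/9 - ⅑*2 = 8/9 - 2/9 = ⅔ ≈ 0.66667)
b(l) = 4 + l (b(l) = 4 - (-1)*l = 4 + l)
R = 58 (R = 7 + (11 + 6)*(5 - 2) = 7 + 17*3 = 7 + 51 = 58)
(b(M)*39)*R = ((4 + ⅔)*39)*58 = ((14/3)*39)*58 = 182*58 = 10556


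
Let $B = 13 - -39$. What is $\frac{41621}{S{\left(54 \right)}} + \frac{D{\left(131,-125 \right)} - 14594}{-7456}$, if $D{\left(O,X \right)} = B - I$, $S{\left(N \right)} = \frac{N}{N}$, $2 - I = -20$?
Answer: $\frac{77585185}{1864} \approx 41623.0$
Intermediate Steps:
$I = 22$ ($I = 2 - -20 = 2 + 20 = 22$)
$B = 52$ ($B = 13 + 39 = 52$)
$S{\left(N \right)} = 1$
$D{\left(O,X \right)} = 30$ ($D{\left(O,X \right)} = 52 - 22 = 30$)
$\frac{41621}{S{\left(54 \right)}} + \frac{D{\left(131,-125 \right)} - 14594}{-7456} = \frac{41621}{1} + \frac{30 - 14594}{-7456} = 41621 \cdot 1 - - \frac{3641}{1864} = 41621 + \frac{3641}{1864} = \frac{77585185}{1864}$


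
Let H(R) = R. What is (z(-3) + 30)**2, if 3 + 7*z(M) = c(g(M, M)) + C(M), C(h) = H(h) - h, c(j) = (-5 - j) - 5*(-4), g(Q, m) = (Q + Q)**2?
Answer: 34596/49 ≈ 706.04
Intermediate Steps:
g(Q, m) = 4*Q**2 (g(Q, m) = (2*Q)**2 = 4*Q**2)
c(j) = 15 - j (c(j) = (-5 - j) + 20 = 15 - j)
C(h) = 0 (C(h) = h - h = 0)
z(M) = 12/7 - 4*M**2/7 (z(M) = -3/7 + ((15 - 4*M**2) + 0)/7 = -3/7 + (15 - 4*M**2)/7 = -3/7 + (15/7 - 4*M**2/7) = 12/7 - 4*M**2/7)
(z(-3) + 30)**2 = ((12/7 - 4/7*(-3)**2) + 30)**2 = ((12/7 - 4/7*9) + 30)**2 = ((12/7 - 36/7) + 30)**2 = (-24/7 + 30)**2 = (186/7)**2 = 34596/49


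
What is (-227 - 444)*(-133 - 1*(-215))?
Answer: -55022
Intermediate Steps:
(-227 - 444)*(-133 - 1*(-215)) = -671*(-133 + 215) = -671*82 = -55022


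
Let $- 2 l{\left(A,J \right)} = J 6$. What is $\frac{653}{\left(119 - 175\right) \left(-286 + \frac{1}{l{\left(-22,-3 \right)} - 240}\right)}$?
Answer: $\frac{21549}{528536} \approx 0.040771$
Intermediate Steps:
$l{\left(A,J \right)} = - 3 J$ ($l{\left(A,J \right)} = - \frac{J 6}{2} = - \frac{6 J}{2} = - 3 J$)
$\frac{653}{\left(119 - 175\right) \left(-286 + \frac{1}{l{\left(-22,-3 \right)} - 240}\right)} = \frac{653}{\left(119 - 175\right) \left(-286 + \frac{1}{\left(-3\right) \left(-3\right) - 240}\right)} = \frac{653}{\left(-56\right) \left(-286 + \frac{1}{9 - 240}\right)} = \frac{653}{\left(-56\right) \left(-286 + \frac{1}{-231}\right)} = \frac{653}{\left(-56\right) \left(-286 - \frac{1}{231}\right)} = \frac{653}{\left(-56\right) \left(- \frac{66067}{231}\right)} = \frac{653}{\frac{528536}{33}} = 653 \cdot \frac{33}{528536} = \frac{21549}{528536}$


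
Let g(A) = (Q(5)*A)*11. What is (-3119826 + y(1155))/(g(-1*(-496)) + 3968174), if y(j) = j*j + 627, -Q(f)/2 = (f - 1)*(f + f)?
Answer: -892587/1765847 ≈ -0.50547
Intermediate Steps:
Q(f) = -4*f*(-1 + f) (Q(f) = -2*(f - 1)*(f + f) = -2*(-1 + f)*2*f = -4*f*(-1 + f))
y(j) = 627 + j² (y(j) = j² + 627 = 627 + j²)
g(A) = -880*A (g(A) = ((4*5*(1 - 1*5))*A)*11 = ((4*5*(1 - 5))*A)*11 = ((4*5*(-4))*A)*11 = -80*A*11 = -880*A)
(-3119826 + y(1155))/(g(-1*(-496)) + 3968174) = (-3119826 + (627 + 1155²))/(-(-880)*(-496) + 3968174) = (-3119826 + (627 + 1334025))/(-880*496 + 3968174) = (-3119826 + 1334652)/(-436480 + 3968174) = -1785174/3531694 = -1785174*1/3531694 = -892587/1765847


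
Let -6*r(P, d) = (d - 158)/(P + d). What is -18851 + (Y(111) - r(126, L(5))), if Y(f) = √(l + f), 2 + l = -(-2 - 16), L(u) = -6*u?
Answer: -2714591/144 + √127 ≈ -18840.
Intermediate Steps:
l = 16 (l = -2 - (-2 - 16) = -2 - 1*(-18) = -2 + 18 = 16)
r(P, d) = -(-158 + d)/(6*(P + d)) (r(P, d) = -(d - 158)/(6*(P + d)) = -(-158 + d)/(6*(P + d)))
Y(f) = √(16 + f)
-18851 + (Y(111) - r(126, L(5))) = -18851 + (√(16 + 111) - (158 - (-6)*5)/(6*(126 - 6*5))) = -18851 + (√127 - (158 - 1*(-30))/(6*(126 - 30))) = -18851 + (√127 - (158 + 30)/(6*96)) = -18851 + (√127 - 188/(6*96)) = -18851 + (√127 - 1*47/144) = -18851 + (√127 - 47/144) = -18851 + (-47/144 + √127) = -2714591/144 + √127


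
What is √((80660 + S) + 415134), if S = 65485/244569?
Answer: √29655436229930199/244569 ≈ 704.13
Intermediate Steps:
S = 65485/244569 (S = 65485*(1/244569) = 65485/244569 ≈ 0.26776)
√((80660 + S) + 415134) = √((80660 + 65485/244569) + 415134) = √(19727001025/244569 + 415134) = √(121255908271/244569) = √29655436229930199/244569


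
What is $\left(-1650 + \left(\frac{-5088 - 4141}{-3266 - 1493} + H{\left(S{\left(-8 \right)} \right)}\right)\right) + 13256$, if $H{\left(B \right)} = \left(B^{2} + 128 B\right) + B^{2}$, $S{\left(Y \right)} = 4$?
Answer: $\frac{57831079}{4759} \approx 12152.0$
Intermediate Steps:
$H{\left(B \right)} = 2 B^{2} + 128 B$
$\left(-1650 + \left(\frac{-5088 - 4141}{-3266 - 1493} + H{\left(S{\left(-8 \right)} \right)}\right)\right) + 13256 = \left(-1650 + \left(\frac{-5088 - 4141}{-3266 - 1493} + 2 \cdot 4 \left(64 + 4\right)\right)\right) + 13256 = \left(-1650 + \left(- \frac{9229}{-4759} + 2 \cdot 4 \cdot 68\right)\right) + 13256 = \left(-1650 + \left(\left(-9229\right) \left(- \frac{1}{4759}\right) + 544\right)\right) + 13256 = \left(-1650 + \left(\frac{9229}{4759} + 544\right)\right) + 13256 = \left(-1650 + \frac{2598125}{4759}\right) + 13256 = - \frac{5254225}{4759} + 13256 = \frac{57831079}{4759}$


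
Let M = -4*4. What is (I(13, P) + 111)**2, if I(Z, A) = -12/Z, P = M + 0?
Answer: 2047761/169 ≈ 12117.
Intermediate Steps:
M = -16
P = -16 (P = -16 + 0 = -16)
(I(13, P) + 111)**2 = (-12/13 + 111)**2 = (1431/13)**2 = 2047761/169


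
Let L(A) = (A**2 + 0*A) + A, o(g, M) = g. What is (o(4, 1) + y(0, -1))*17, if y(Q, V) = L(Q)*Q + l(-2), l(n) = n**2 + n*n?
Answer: 204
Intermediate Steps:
L(A) = A + A**2 (L(A) = (A**2 + 0) + A = A**2 + A = A + A**2)
l(n) = 2*n**2 (l(n) = n**2 + n**2 = 2*n**2)
y(Q, V) = 8 + Q**2*(1 + Q) (y(Q, V) = (Q*(1 + Q))*Q + 2*(-2)**2 = Q**2*(1 + Q) + 2*4 = Q**2*(1 + Q) + 8 = 8 + Q**2*(1 + Q))
(o(4, 1) + y(0, -1))*17 = (4 + (8 + 0**2*(1 + 0)))*17 = (4 + (8 + 0*1))*17 = (4 + (8 + 0))*17 = (4 + 8)*17 = 12*17 = 204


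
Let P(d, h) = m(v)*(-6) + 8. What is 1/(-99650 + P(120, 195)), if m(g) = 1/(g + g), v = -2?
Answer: -2/199281 ≈ -1.0036e-5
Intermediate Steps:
m(g) = 1/(2*g)
P(d, h) = 19/2 (P(d, h) = ((½)/(-2))*(-6) + 8 = ((½)*(-½))*(-6) + 8 = -¼*(-6) + 8 = 3/2 + 8 = 19/2)
1/(-99650 + P(120, 195)) = 1/(-99650 + 19/2) = 1/(-199281/2) = -2/199281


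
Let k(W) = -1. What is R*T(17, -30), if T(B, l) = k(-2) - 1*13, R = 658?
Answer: -9212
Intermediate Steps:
T(B, l) = -14 (T(B, l) = -1 - 1*13 = -1 - 13 = -14)
R*T(17, -30) = 658*(-14) = -9212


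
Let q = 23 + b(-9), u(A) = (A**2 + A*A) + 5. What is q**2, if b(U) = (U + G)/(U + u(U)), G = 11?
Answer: 3305124/6241 ≈ 529.58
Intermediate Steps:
u(A) = 5 + 2*A**2 (u(A) = (A**2 + A**2) + 5 = 2*A**2 + 5 = 5 + 2*A**2)
b(U) = (11 + U)/(5 + U + 2*U**2) (b(U) = (U + 11)/(U + (5 + 2*U**2)) = (11 + U)/(5 + U + 2*U**2))
q = 1818/79 (q = 23 + (11 - 9)/(5 - 9 + 2*(-9)**2) = 23 + 2/(5 - 9 + 2*81) = 23 + 2/(5 - 9 + 162) = 23 + 2/158 = 23 + (1/158)*2 = 23 + 1/79 = 1818/79 ≈ 23.013)
q**2 = (1818/79)**2 = 3305124/6241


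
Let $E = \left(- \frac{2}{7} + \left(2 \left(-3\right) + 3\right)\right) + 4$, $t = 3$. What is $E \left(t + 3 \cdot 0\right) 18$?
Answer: $\frac{270}{7} \approx 38.571$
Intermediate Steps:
$E = \frac{5}{7}$ ($E = \left(\left(-2\right) \frac{1}{7} + \left(-6 + 3\right)\right) + 4 = \left(- \frac{2}{7} - 3\right) + 4 = - \frac{23}{7} + 4 = \frac{5}{7} \approx 0.71429$)
$E \left(t + 3 \cdot 0\right) 18 = \frac{5 \left(3 + 3 \cdot 0\right)}{7} \cdot 18 = \frac{5 \left(3 + 0\right)}{7} \cdot 18 = \frac{5}{7} \cdot 3 \cdot 18 = \frac{15}{7} \cdot 18 = \frac{270}{7}$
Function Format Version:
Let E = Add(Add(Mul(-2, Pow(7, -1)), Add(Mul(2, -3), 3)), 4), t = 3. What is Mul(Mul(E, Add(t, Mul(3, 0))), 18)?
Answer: Rational(270, 7) ≈ 38.571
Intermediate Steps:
E = Rational(5, 7) (E = Add(Add(Mul(-2, Rational(1, 7)), Add(-6, 3)), 4) = Add(Add(Rational(-2, 7), -3), 4) = Add(Rational(-23, 7), 4) = Rational(5, 7) ≈ 0.71429)
Mul(Mul(E, Add(t, Mul(3, 0))), 18) = Mul(Mul(Rational(5, 7), Add(3, Mul(3, 0))), 18) = Mul(Mul(Rational(5, 7), Add(3, 0)), 18) = Mul(Mul(Rational(5, 7), 3), 18) = Mul(Rational(15, 7), 18) = Rational(270, 7)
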